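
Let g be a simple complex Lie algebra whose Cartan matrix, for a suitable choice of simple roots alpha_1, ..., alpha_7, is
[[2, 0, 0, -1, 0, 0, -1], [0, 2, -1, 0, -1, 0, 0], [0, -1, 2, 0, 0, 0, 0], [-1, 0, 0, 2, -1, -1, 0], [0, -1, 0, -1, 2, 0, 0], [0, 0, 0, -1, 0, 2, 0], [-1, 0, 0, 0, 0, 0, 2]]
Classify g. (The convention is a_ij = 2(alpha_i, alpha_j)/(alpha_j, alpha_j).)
The matrix has rank 7 with 2's on the diagonal. Reading the off-diagonal entries as Dynkin edges (a single edge where a_ij = a_ji = -1; a double or triple edge where a_ij * a_ji = 2 or 3), the diagram is a chain of 6 nodes with one extra node attached to the third node from one end (E_7). One simple-root ordering that puts it in standard form is (alpha_7, alpha_6, alpha_1, alpha_4, alpha_5, alpha_2, alpha_3). So the algebra is type E_7.

type E_7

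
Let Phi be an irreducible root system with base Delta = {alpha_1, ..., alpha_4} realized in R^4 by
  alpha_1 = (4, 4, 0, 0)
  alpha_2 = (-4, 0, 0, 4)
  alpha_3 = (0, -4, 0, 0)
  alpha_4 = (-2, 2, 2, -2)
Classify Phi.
F_4

Compute the Cartan integers a_ij = 2(alpha_i, alpha_j)/(alpha_j, alpha_j); the resulting 4x4 Cartan matrix is
[[2, -1, -2, 0], [-1, 2, 0, 0], [-1, 0, 2, -1], [0, 0, -1, 2]].
The roots have two lengths (squared-length ratio 2:1); the short ones are alpha_{3,4}. The associated Dynkin diagram is a chain of 4 nodes with a double edge between the middle two (F_4), so the type is F_4.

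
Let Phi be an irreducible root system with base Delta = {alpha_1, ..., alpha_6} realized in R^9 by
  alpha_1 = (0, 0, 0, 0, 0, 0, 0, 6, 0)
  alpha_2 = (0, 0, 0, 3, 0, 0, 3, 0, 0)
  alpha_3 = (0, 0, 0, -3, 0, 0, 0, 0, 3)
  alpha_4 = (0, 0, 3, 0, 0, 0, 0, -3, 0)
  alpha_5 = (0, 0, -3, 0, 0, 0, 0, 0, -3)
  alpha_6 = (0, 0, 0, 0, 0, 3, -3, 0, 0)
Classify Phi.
C_6

Compute the Cartan integers a_ij = 2(alpha_i, alpha_j)/(alpha_j, alpha_j); the resulting 6x6 Cartan matrix is
[[2, 0, 0, -2, 0, 0], [0, 2, -1, 0, 0, -1], [0, -1, 2, 0, -1, 0], [-1, 0, 0, 2, -1, 0], [0, 0, -1, -1, 2, 0], [0, -1, 0, 0, 0, 2]].
The roots have two lengths (squared-length ratio 2:1); the short ones are alpha_{2,3,4,5,6}. The associated Dynkin diagram is a chain of 6 nodes with a double edge at one end; the terminal node there is the unique long simple root (C_6), so the type is C_6 (the algebra sp(12)).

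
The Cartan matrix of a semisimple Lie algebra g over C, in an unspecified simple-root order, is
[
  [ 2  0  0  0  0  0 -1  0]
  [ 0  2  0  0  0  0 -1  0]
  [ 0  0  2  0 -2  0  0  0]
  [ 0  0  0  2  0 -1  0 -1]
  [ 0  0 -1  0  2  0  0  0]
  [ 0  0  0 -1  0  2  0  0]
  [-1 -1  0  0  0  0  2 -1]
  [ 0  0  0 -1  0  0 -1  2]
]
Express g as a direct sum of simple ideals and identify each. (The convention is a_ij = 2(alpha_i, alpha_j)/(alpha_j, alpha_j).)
type B_2 ⊕ type D_6

The diagram associated to this matrix has two connected components: the simple roots {alpha_3, alpha_5} form a chain of 2 nodes with a double edge at one end; the terminal node there is the unique short simple root (B_2), and {alpha_1, alpha_2, alpha_4, alpha_6, alpha_7, alpha_8} form a chain of 4 nodes with a fork of two nodes at one end (D_6). A semisimple Lie algebra decomposes uniquely as the direct sum of simple ideals, one per connected component of its Dynkin diagram, so g ≅ B_2 ⊕ D_6 (dimension 10 + 66 = 76).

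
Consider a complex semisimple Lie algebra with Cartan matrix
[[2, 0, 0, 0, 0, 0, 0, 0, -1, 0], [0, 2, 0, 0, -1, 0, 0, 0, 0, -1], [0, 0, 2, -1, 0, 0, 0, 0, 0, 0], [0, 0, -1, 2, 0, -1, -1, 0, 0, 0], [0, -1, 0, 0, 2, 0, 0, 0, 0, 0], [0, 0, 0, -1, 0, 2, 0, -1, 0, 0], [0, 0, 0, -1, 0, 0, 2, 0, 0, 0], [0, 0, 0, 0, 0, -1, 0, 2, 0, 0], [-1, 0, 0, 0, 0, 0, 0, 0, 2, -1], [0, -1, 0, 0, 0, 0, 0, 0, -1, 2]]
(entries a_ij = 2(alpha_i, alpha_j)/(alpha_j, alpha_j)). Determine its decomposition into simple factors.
A5 ⊕ D5

The diagram associated to this matrix has two connected components: the simple roots {alpha_1, alpha_2, alpha_5, alpha_9, alpha_10} form a chain of 5 nodes with single edges (A_5), and {alpha_3, alpha_4, alpha_6, alpha_7, alpha_8} form a chain of 3 nodes with a fork of two nodes at one end (D_5). A semisimple Lie algebra decomposes uniquely as the direct sum of simple ideals, one per connected component of its Dynkin diagram, so g ≅ A_5 ⊕ D_5 (dimension 35 + 45 = 80).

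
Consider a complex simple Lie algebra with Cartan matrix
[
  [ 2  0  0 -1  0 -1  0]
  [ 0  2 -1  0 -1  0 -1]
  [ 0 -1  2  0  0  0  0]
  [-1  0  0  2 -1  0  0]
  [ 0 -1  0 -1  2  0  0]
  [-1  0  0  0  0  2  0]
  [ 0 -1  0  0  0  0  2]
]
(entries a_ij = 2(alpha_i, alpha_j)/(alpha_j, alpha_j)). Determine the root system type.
The matrix has rank 7 with 2's on the diagonal. Reading the off-diagonal entries as Dynkin edges (a single edge where a_ij = a_ji = -1; a double or triple edge where a_ij * a_ji = 2 or 3), the diagram is a chain of 5 nodes with a fork of two nodes at one end (D_7). One simple-root ordering that puts it in standard form is (alpha_6, alpha_1, alpha_4, alpha_5, alpha_2, alpha_3, alpha_7). So the algebra is type D_7, i.e. so(14).

D_7 (so(14))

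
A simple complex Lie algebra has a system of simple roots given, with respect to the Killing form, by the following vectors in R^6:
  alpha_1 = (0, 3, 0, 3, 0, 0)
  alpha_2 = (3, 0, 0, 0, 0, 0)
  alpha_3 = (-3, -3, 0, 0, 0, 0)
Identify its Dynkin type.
Compute the Cartan integers a_ij = 2(alpha_i, alpha_j)/(alpha_j, alpha_j); the resulting 3x3 Cartan matrix is
[[2, 0, -1], [0, 2, -1], [-1, -2, 2]].
The roots have two lengths (squared-length ratio 2:1); the short ones are alpha_{2}. The associated Dynkin diagram is a chain of 3 nodes with a double edge at one end; the terminal node there is the unique short simple root (B_3), so the type is B_3 (the algebra so(7)).

B_3 (so(7))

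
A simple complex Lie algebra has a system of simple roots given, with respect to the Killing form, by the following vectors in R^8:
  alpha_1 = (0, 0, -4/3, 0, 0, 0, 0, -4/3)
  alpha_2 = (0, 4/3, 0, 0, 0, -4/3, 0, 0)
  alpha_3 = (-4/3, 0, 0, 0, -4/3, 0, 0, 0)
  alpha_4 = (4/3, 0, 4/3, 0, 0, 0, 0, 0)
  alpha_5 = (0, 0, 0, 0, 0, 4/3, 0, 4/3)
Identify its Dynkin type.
Compute the Cartan integers a_ij = 2(alpha_i, alpha_j)/(alpha_j, alpha_j); the resulting 5x5 Cartan matrix is
[[2, 0, 0, -1, -1], [0, 2, 0, 0, -1], [0, 0, 2, -1, 0], [-1, 0, -1, 2, 0], [-1, -1, 0, 0, 2]].
All simple roots have the same length, so the diagram is simply laced. The associated Dynkin diagram is a chain of 5 nodes with single edges (A_5), so the type is A_5 (the algebra sl(6)).

type A_5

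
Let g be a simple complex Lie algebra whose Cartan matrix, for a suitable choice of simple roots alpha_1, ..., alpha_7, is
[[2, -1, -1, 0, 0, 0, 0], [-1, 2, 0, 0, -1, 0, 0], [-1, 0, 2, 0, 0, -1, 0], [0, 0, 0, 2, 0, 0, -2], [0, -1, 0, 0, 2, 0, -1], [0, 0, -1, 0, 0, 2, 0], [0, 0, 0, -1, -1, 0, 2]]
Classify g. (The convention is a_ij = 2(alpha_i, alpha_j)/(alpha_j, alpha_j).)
The matrix has rank 7 with 2's on the diagonal. Reading the off-diagonal entries as Dynkin edges (a single edge where a_ij = a_ji = -1; a double or triple edge where a_ij * a_ji = 2 or 3), the diagram is a chain of 7 nodes with a double edge at one end; the terminal node there is the unique long simple root (C_7). One simple-root ordering that puts it in standard form is (alpha_6, alpha_3, alpha_1, alpha_2, alpha_5, alpha_7, alpha_4). So the algebra is type C_7, i.e. sp(14).

type C_7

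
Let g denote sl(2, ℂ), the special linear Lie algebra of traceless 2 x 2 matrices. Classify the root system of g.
A_1

This is sl(2), which has dimension 2^2 - 1 = 3 and rank 2 - 1 = 1 (a Cartan subalgebra is the diagonal traceless matrices). In the classification of classical Lie algebras, the special linear algebra sl(n+1) has type A_n; here n = 1, so the Dynkin diagram is a chain of 1 nodes with single edges (A_1). Hence the type is A_1.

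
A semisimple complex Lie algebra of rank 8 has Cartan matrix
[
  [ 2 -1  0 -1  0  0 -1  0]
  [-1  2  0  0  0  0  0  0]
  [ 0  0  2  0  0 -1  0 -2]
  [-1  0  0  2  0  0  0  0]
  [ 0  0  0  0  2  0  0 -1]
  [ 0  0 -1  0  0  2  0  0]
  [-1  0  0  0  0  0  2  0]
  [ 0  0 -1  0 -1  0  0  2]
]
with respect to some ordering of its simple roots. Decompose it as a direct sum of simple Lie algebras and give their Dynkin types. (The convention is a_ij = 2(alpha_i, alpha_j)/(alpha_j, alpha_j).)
type D_4 + type F_4

The diagram associated to this matrix has two connected components: the simple roots {alpha_1, alpha_2, alpha_4, alpha_7} form a chain of 2 nodes with a fork of two nodes at one end (D_4), and {alpha_3, alpha_5, alpha_6, alpha_8} form a chain of 4 nodes with a double edge between the middle two (F_4). A semisimple Lie algebra decomposes uniquely as the direct sum of simple ideals, one per connected component of its Dynkin diagram, so g ≅ D_4 ⊕ F_4 (dimension 28 + 52 = 80).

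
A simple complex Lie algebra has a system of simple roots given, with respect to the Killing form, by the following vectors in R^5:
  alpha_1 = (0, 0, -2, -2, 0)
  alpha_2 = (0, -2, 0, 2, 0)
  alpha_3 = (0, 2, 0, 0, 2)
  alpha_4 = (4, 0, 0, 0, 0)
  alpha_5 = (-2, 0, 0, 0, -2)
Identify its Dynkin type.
type C_5

Compute the Cartan integers a_ij = 2(alpha_i, alpha_j)/(alpha_j, alpha_j); the resulting 5x5 Cartan matrix is
[[2, -1, 0, 0, 0], [-1, 2, -1, 0, 0], [0, -1, 2, 0, -1], [0, 0, 0, 2, -2], [0, 0, -1, -1, 2]].
The roots have two lengths (squared-length ratio 2:1); the short ones are alpha_{1,2,3,5}. The associated Dynkin diagram is a chain of 5 nodes with a double edge at one end; the terminal node there is the unique long simple root (C_5), so the type is C_5 (the algebra sp(10)).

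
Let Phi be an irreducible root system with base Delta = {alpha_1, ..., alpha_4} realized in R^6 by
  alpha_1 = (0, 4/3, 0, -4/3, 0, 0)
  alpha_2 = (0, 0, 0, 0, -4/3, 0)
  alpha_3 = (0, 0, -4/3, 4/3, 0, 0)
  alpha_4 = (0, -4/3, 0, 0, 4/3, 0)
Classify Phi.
B_4 (so(9))

Compute the Cartan integers a_ij = 2(alpha_i, alpha_j)/(alpha_j, alpha_j); the resulting 4x4 Cartan matrix is
[[2, 0, -1, -1], [0, 2, 0, -1], [-1, 0, 2, 0], [-1, -2, 0, 2]].
The roots have two lengths (squared-length ratio 2:1); the short ones are alpha_{2}. The associated Dynkin diagram is a chain of 4 nodes with a double edge at one end; the terminal node there is the unique short simple root (B_4), so the type is B_4 (the algebra so(9)).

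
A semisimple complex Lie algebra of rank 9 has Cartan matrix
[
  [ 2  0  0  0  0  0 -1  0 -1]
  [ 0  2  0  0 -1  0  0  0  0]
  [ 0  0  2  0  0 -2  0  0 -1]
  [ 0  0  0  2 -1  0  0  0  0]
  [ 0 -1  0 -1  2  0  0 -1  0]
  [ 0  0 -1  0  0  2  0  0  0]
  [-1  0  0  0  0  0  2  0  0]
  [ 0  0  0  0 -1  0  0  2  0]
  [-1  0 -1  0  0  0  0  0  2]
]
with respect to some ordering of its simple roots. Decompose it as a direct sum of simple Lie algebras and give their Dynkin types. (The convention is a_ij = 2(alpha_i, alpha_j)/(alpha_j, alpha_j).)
B_5 (so(11)) ⊕ D_4 (so(8))

The diagram associated to this matrix has two connected components: the simple roots {alpha_1, alpha_3, alpha_6, alpha_7, alpha_9} form a chain of 5 nodes with a double edge at one end; the terminal node there is the unique short simple root (B_5), and {alpha_2, alpha_4, alpha_5, alpha_8} form a chain of 2 nodes with a fork of two nodes at one end (D_4). A semisimple Lie algebra decomposes uniquely as the direct sum of simple ideals, one per connected component of its Dynkin diagram, so g ≅ B_5 ⊕ D_4 (dimension 55 + 28 = 83).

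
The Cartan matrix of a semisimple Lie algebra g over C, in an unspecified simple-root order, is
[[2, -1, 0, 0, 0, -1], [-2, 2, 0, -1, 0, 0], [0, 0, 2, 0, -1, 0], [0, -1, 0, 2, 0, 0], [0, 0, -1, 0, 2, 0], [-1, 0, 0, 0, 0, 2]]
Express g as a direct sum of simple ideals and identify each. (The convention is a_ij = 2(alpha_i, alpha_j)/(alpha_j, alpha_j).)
The diagram associated to this matrix has two connected components: the simple roots {alpha_3, alpha_5} form a chain of 2 nodes with single edges (A_2), and {alpha_1, alpha_2, alpha_4, alpha_6} form a chain of 4 nodes with a double edge between the middle two (F_4). A semisimple Lie algebra decomposes uniquely as the direct sum of simple ideals, one per connected component of its Dynkin diagram, so g ≅ A_2 ⊕ F_4 (dimension 8 + 52 = 60).

type A_2 + type F_4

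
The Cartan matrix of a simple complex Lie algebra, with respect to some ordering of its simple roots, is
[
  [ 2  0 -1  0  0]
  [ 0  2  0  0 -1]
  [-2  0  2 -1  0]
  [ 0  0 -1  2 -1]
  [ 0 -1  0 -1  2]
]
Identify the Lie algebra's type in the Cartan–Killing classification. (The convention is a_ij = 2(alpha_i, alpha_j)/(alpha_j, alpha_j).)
type B_5

The matrix has rank 5 with 2's on the diagonal. Reading the off-diagonal entries as Dynkin edges (a single edge where a_ij = a_ji = -1; a double or triple edge where a_ij * a_ji = 2 or 3), the diagram is a chain of 5 nodes with a double edge at one end; the terminal node there is the unique short simple root (B_5). One simple-root ordering that puts it in standard form is (alpha_2, alpha_5, alpha_4, alpha_3, alpha_1). So the algebra is type B_5, i.e. so(11).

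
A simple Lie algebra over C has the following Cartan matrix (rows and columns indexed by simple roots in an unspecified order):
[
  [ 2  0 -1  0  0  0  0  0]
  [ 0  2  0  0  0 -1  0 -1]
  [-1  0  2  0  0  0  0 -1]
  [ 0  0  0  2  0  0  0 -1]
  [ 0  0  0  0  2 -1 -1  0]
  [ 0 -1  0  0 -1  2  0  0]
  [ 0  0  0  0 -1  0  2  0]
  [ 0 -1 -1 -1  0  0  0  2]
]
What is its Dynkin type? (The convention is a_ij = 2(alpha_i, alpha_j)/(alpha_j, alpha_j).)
The matrix has rank 8 with 2's on the diagonal. Reading the off-diagonal entries as Dynkin edges (a single edge where a_ij = a_ji = -1; a double or triple edge where a_ij * a_ji = 2 or 3), the diagram is a chain of 7 nodes with one extra node attached to the third node from one end (E_8). One simple-root ordering that puts it in standard form is (alpha_1, alpha_4, alpha_3, alpha_8, alpha_2, alpha_6, alpha_5, alpha_7). So the algebra is type E_8.

E8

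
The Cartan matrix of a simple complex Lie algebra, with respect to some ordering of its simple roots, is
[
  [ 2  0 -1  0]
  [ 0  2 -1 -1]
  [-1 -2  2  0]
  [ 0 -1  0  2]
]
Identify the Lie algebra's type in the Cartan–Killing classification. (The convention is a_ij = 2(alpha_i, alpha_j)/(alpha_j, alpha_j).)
The matrix has rank 4 with 2's on the diagonal. Reading the off-diagonal entries as Dynkin edges (a single edge where a_ij = a_ji = -1; a double or triple edge where a_ij * a_ji = 2 or 3), the diagram is a chain of 4 nodes with a double edge between the middle two (F_4). One simple-root ordering that puts it in standard form is (alpha_1, alpha_3, alpha_2, alpha_4). So the algebra is type F_4.

F_4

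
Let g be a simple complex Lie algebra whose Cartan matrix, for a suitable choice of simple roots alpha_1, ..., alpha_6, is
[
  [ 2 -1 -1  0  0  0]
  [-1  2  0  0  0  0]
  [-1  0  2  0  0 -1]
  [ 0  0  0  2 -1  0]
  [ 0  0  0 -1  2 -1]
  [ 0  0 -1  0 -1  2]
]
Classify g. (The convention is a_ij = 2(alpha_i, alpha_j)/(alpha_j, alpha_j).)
The matrix has rank 6 with 2's on the diagonal. Reading the off-diagonal entries as Dynkin edges (a single edge where a_ij = a_ji = -1; a double or triple edge where a_ij * a_ji = 2 or 3), the diagram is a chain of 6 nodes with single edges (A_6). One simple-root ordering that puts it in standard form is (alpha_2, alpha_1, alpha_3, alpha_6, alpha_5, alpha_4). So the algebra is type A_6, i.e. sl(7).

A_6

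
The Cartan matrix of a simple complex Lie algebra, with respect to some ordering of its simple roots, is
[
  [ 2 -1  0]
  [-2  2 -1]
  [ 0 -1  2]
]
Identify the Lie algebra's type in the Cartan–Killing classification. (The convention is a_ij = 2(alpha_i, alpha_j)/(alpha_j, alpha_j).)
type B_3

The matrix has rank 3 with 2's on the diagonal. Reading the off-diagonal entries as Dynkin edges (a single edge where a_ij = a_ji = -1; a double or triple edge where a_ij * a_ji = 2 or 3), the diagram is a chain of 3 nodes with a double edge at one end; the terminal node there is the unique short simple root (B_3). One simple-root ordering that puts it in standard form is (alpha_3, alpha_2, alpha_1). So the algebra is type B_3, i.e. so(7).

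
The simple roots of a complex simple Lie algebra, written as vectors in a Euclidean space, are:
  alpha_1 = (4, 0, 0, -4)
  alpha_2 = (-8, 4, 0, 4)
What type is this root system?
Compute the Cartan integers a_ij = 2(alpha_i, alpha_j)/(alpha_j, alpha_j); the resulting 2x2 Cartan matrix is
[[2, -1], [-3, 2]].
The roots have two lengths (squared-length ratio 3:1); the short ones are alpha_{1}. The associated Dynkin diagram is two nodes joined by a triple edge (G_2), so the type is G_2.

G_2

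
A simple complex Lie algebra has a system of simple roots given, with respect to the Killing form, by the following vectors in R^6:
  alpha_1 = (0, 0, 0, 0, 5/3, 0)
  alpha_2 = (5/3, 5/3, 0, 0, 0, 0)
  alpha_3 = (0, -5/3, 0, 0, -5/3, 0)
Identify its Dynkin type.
B_3 (so(7))

Compute the Cartan integers a_ij = 2(alpha_i, alpha_j)/(alpha_j, alpha_j); the resulting 3x3 Cartan matrix is
[[2, 0, -1], [0, 2, -1], [-2, -1, 2]].
The roots have two lengths (squared-length ratio 2:1); the short ones are alpha_{1}. The associated Dynkin diagram is a chain of 3 nodes with a double edge at one end; the terminal node there is the unique short simple root (B_3), so the type is B_3 (the algebra so(7)).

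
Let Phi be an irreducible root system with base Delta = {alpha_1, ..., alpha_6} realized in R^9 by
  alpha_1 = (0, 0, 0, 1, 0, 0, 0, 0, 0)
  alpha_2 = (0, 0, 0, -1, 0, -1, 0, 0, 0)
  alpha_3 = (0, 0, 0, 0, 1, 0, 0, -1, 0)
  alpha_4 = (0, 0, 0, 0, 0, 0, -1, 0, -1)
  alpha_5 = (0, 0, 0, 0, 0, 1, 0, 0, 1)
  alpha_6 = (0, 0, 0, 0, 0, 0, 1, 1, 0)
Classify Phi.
B_6 (so(13))

Compute the Cartan integers a_ij = 2(alpha_i, alpha_j)/(alpha_j, alpha_j); the resulting 6x6 Cartan matrix is
[[2, -1, 0, 0, 0, 0], [-2, 2, 0, 0, -1, 0], [0, 0, 2, 0, 0, -1], [0, 0, 0, 2, -1, -1], [0, -1, 0, -1, 2, 0], [0, 0, -1, -1, 0, 2]].
The roots have two lengths (squared-length ratio 2:1); the short ones are alpha_{1}. The associated Dynkin diagram is a chain of 6 nodes with a double edge at one end; the terminal node there is the unique short simple root (B_6), so the type is B_6 (the algebra so(13)).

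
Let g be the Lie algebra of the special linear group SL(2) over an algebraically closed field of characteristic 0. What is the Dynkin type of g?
A_1 (sl(2))

This is sl(2), which has dimension 2^2 - 1 = 3 and rank 2 - 1 = 1 (a Cartan subalgebra is the diagonal traceless matrices). In the classification of classical Lie algebras, the special linear algebra sl(n+1) has type A_n; here n = 1, so the Dynkin diagram is a chain of 1 nodes with single edges (A_1). Hence the type is A_1.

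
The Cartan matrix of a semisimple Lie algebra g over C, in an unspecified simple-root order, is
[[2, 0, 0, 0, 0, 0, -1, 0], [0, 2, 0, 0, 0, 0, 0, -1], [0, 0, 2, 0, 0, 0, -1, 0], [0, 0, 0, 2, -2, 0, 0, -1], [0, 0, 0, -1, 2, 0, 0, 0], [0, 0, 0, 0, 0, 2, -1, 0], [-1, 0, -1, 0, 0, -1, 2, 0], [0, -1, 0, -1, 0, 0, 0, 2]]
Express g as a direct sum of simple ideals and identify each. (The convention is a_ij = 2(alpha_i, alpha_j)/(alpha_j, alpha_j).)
The diagram associated to this matrix has two connected components: the simple roots {alpha_2, alpha_4, alpha_5, alpha_8} form a chain of 4 nodes with a double edge at one end; the terminal node there is the unique short simple root (B_4), and {alpha_1, alpha_3, alpha_6, alpha_7} form a chain of 2 nodes with a fork of two nodes at one end (D_4). A semisimple Lie algebra decomposes uniquely as the direct sum of simple ideals, one per connected component of its Dynkin diagram, so g ≅ B_4 ⊕ D_4 (dimension 36 + 28 = 64).

B_4 (so(9)) ⊕ D_4 (so(8))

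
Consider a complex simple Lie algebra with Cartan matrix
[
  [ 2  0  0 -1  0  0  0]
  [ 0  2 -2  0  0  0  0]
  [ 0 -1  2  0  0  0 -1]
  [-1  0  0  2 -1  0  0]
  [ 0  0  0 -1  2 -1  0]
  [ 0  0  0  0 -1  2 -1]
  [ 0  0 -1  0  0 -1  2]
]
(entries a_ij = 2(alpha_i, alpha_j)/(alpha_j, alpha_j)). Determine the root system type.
The matrix has rank 7 with 2's on the diagonal. Reading the off-diagonal entries as Dynkin edges (a single edge where a_ij = a_ji = -1; a double or triple edge where a_ij * a_ji = 2 or 3), the diagram is a chain of 7 nodes with a double edge at one end; the terminal node there is the unique long simple root (C_7). One simple-root ordering that puts it in standard form is (alpha_1, alpha_4, alpha_5, alpha_6, alpha_7, alpha_3, alpha_2). So the algebra is type C_7, i.e. sp(14).

C_7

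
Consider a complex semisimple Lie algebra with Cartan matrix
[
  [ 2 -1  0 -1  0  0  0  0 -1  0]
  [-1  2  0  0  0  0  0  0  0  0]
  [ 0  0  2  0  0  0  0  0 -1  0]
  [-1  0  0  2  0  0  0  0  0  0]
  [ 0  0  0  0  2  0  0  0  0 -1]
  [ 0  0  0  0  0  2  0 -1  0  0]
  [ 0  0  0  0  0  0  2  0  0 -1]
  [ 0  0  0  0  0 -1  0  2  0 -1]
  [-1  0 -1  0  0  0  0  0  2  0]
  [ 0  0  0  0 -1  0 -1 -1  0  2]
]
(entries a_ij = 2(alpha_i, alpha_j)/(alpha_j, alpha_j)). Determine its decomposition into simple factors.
D_5 (so(10)) ⊕ D_5 (so(10))

The diagram associated to this matrix has two connected components: the simple roots {alpha_1, alpha_2, alpha_3, alpha_4, alpha_9} form a chain of 3 nodes with a fork of two nodes at one end (D_5), and {alpha_5, alpha_6, alpha_7, alpha_8, alpha_10} form a chain of 3 nodes with a fork of two nodes at one end (D_5). A semisimple Lie algebra decomposes uniquely as the direct sum of simple ideals, one per connected component of its Dynkin diagram, so g ≅ D_5 ⊕ D_5 (dimension 45 + 45 = 90).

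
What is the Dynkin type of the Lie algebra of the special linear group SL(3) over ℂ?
A_2 (sl(3))

This is sl(3), which has dimension 3^2 - 1 = 8 and rank 3 - 1 = 2 (a Cartan subalgebra is the diagonal traceless matrices). In the classification of classical Lie algebras, the special linear algebra sl(n+1) has type A_n; here n = 2, so the Dynkin diagram is a chain of 2 nodes with single edges (A_2). Hence the type is A_2.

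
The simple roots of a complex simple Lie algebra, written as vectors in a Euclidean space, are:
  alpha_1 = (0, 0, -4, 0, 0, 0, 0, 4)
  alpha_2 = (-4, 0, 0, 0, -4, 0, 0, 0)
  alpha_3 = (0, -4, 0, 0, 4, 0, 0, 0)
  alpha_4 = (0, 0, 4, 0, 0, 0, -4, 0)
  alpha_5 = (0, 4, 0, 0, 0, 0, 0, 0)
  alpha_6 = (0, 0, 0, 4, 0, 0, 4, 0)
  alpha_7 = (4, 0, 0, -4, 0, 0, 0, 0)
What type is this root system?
type B_7

Compute the Cartan integers a_ij = 2(alpha_i, alpha_j)/(alpha_j, alpha_j); the resulting 7x7 Cartan matrix is
[[2, 0, 0, -1, 0, 0, 0], [0, 2, -1, 0, 0, 0, -1], [0, -1, 2, 0, -2, 0, 0], [-1, 0, 0, 2, 0, -1, 0], [0, 0, -1, 0, 2, 0, 0], [0, 0, 0, -1, 0, 2, -1], [0, -1, 0, 0, 0, -1, 2]].
The roots have two lengths (squared-length ratio 2:1); the short ones are alpha_{5}. The associated Dynkin diagram is a chain of 7 nodes with a double edge at one end; the terminal node there is the unique short simple root (B_7), so the type is B_7 (the algebra so(15)).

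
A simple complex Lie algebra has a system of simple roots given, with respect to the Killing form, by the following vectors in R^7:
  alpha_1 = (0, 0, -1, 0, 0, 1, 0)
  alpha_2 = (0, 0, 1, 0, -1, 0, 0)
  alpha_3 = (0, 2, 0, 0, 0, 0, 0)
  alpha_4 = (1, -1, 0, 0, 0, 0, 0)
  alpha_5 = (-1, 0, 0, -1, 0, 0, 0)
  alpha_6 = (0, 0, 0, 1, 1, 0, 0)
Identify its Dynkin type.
C_6

Compute the Cartan integers a_ij = 2(alpha_i, alpha_j)/(alpha_j, alpha_j); the resulting 6x6 Cartan matrix is
[[2, -1, 0, 0, 0, 0], [-1, 2, 0, 0, 0, -1], [0, 0, 2, -2, 0, 0], [0, 0, -1, 2, -1, 0], [0, 0, 0, -1, 2, -1], [0, -1, 0, 0, -1, 2]].
The roots have two lengths (squared-length ratio 2:1); the short ones are alpha_{1,2,4,5,6}. The associated Dynkin diagram is a chain of 6 nodes with a double edge at one end; the terminal node there is the unique long simple root (C_6), so the type is C_6 (the algebra sp(12)).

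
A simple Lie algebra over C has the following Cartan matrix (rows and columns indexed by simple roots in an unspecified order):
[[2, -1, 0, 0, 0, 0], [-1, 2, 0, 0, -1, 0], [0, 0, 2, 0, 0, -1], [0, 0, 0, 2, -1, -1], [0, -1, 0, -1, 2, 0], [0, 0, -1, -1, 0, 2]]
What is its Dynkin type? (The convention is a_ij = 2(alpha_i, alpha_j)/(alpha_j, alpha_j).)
The matrix has rank 6 with 2's on the diagonal. Reading the off-diagonal entries as Dynkin edges (a single edge where a_ij = a_ji = -1; a double or triple edge where a_ij * a_ji = 2 or 3), the diagram is a chain of 6 nodes with single edges (A_6). One simple-root ordering that puts it in standard form is (alpha_1, alpha_2, alpha_5, alpha_4, alpha_6, alpha_3). So the algebra is type A_6, i.e. sl(7).

type A_6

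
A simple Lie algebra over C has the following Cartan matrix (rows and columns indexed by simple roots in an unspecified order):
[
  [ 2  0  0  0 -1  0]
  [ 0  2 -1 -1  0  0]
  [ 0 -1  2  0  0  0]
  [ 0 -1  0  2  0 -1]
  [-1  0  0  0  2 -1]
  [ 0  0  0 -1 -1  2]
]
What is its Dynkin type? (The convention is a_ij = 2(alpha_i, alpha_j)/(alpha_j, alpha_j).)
The matrix has rank 6 with 2's on the diagonal. Reading the off-diagonal entries as Dynkin edges (a single edge where a_ij = a_ji = -1; a double or triple edge where a_ij * a_ji = 2 or 3), the diagram is a chain of 6 nodes with single edges (A_6). One simple-root ordering that puts it in standard form is (alpha_1, alpha_5, alpha_6, alpha_4, alpha_2, alpha_3). So the algebra is type A_6, i.e. sl(7).

type A_6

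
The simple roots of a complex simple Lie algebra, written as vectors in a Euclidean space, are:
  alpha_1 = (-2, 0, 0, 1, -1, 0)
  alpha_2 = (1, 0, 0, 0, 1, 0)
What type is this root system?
type G_2

Compute the Cartan integers a_ij = 2(alpha_i, alpha_j)/(alpha_j, alpha_j); the resulting 2x2 Cartan matrix is
[[2, -3], [-1, 2]].
The roots have two lengths (squared-length ratio 3:1); the short ones are alpha_{2}. The associated Dynkin diagram is two nodes joined by a triple edge (G_2), so the type is G_2.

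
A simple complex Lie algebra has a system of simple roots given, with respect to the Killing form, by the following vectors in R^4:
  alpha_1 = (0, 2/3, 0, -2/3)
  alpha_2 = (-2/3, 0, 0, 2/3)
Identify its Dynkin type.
A2

Compute the Cartan integers a_ij = 2(alpha_i, alpha_j)/(alpha_j, alpha_j); the resulting 2x2 Cartan matrix is
[[2, -1], [-1, 2]].
All simple roots have the same length, so the diagram is simply laced. The associated Dynkin diagram is a chain of 2 nodes with single edges (A_2), so the type is A_2 (the algebra sl(3)).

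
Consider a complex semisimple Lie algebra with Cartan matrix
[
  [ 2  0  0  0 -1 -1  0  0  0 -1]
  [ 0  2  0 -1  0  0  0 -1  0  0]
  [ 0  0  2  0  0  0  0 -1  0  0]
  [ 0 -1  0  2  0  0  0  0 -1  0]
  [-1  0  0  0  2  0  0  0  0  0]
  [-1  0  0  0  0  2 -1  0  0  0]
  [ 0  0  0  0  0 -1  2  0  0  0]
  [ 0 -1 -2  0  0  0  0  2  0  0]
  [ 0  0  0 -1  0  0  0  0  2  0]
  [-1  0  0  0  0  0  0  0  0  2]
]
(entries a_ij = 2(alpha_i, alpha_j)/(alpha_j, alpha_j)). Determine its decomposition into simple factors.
The diagram associated to this matrix has two connected components: the simple roots {alpha_2, alpha_3, alpha_4, alpha_8, alpha_9} form a chain of 5 nodes with a double edge at one end; the terminal node there is the unique short simple root (B_5), and {alpha_1, alpha_5, alpha_6, alpha_7, alpha_10} form a chain of 3 nodes with a fork of two nodes at one end (D_5). A semisimple Lie algebra decomposes uniquely as the direct sum of simple ideals, one per connected component of its Dynkin diagram, so g ≅ B_5 ⊕ D_5 (dimension 55 + 45 = 100).

B_5 + D_5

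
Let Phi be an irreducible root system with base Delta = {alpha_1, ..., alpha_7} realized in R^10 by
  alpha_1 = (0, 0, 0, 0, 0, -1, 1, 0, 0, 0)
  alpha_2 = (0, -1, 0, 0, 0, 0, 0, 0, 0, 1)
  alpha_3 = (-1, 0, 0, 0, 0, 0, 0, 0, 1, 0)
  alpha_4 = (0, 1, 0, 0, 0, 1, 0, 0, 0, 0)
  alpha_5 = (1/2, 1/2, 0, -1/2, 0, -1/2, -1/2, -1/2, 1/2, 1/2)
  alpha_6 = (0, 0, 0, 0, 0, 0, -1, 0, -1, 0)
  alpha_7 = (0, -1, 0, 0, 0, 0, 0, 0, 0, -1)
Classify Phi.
E_7

Compute the Cartan integers a_ij = 2(alpha_i, alpha_j)/(alpha_j, alpha_j); the resulting 7x7 Cartan matrix is
[[2, 0, 0, -1, 0, -1, 0], [0, 2, 0, -1, 0, 0, 0], [0, 0, 2, 0, 0, -1, 0], [-1, -1, 0, 2, 0, 0, -1], [0, 0, 0, 0, 2, 0, -1], [-1, 0, -1, 0, 0, 2, 0], [0, 0, 0, -1, -1, 0, 2]].
All simple roots have the same length, so the diagram is simply laced. The associated Dynkin diagram is a chain of 6 nodes with one extra node attached to the third node from one end (E_7), so the type is E_7.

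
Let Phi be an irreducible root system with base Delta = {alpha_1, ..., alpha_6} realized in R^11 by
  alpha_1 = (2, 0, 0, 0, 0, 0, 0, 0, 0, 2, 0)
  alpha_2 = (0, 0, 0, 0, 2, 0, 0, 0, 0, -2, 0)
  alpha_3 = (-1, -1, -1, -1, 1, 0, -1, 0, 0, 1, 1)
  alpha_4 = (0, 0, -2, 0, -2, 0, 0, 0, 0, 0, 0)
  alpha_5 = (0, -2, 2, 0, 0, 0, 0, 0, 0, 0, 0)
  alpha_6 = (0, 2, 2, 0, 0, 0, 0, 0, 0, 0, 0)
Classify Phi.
E_6

Compute the Cartan integers a_ij = 2(alpha_i, alpha_j)/(alpha_j, alpha_j); the resulting 6x6 Cartan matrix is
[[2, -1, 0, 0, 0, 0], [-1, 2, 0, -1, 0, 0], [0, 0, 2, 0, 0, -1], [0, -1, 0, 2, -1, -1], [0, 0, 0, -1, 2, 0], [0, 0, -1, -1, 0, 2]].
All simple roots have the same length, so the diagram is simply laced. The associated Dynkin diagram is a chain of 5 nodes with one extra node attached to the third node from one end (E_6), so the type is E_6.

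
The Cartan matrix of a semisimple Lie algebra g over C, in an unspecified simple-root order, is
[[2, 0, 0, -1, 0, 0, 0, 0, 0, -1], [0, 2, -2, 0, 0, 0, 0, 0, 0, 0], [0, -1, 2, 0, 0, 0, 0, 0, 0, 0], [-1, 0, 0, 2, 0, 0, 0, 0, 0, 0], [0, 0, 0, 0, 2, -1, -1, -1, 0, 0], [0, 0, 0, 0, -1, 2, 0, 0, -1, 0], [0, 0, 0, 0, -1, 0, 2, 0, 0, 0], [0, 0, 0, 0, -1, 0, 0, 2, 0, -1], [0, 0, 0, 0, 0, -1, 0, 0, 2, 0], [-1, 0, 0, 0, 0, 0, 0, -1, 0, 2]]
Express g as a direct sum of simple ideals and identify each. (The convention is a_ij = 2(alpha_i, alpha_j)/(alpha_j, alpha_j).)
type B_2 + type E_8

The diagram associated to this matrix has two connected components: the simple roots {alpha_2, alpha_3} form a chain of 2 nodes with a double edge at one end; the terminal node there is the unique short simple root (B_2), and {alpha_1, alpha_4, alpha_5, alpha_6, alpha_7, alpha_8, alpha_9, alpha_10} form a chain of 7 nodes with one extra node attached to the third node from one end (E_8). A semisimple Lie algebra decomposes uniquely as the direct sum of simple ideals, one per connected component of its Dynkin diagram, so g ≅ B_2 ⊕ E_8 (dimension 10 + 248 = 258).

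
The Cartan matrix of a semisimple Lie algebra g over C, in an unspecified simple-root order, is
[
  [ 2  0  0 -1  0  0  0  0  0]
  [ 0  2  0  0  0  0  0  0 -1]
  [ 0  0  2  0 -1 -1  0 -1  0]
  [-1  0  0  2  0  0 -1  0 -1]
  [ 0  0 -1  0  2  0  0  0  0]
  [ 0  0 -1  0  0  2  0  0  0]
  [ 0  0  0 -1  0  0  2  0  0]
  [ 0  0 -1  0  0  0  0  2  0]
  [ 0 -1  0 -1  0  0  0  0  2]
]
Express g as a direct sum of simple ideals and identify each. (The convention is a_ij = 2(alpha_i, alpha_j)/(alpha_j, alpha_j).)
D_4 (so(8)) ⊕ D_5 (so(10))

The diagram associated to this matrix has two connected components: the simple roots {alpha_3, alpha_5, alpha_6, alpha_8} form a chain of 2 nodes with a fork of two nodes at one end (D_4), and {alpha_1, alpha_2, alpha_4, alpha_7, alpha_9} form a chain of 3 nodes with a fork of two nodes at one end (D_5). A semisimple Lie algebra decomposes uniquely as the direct sum of simple ideals, one per connected component of its Dynkin diagram, so g ≅ D_4 ⊕ D_5 (dimension 28 + 45 = 73).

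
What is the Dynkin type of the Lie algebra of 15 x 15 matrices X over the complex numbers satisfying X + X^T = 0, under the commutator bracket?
This is so(15) with 15 odd, which has dimension 15(15-1)/2 = 105 and rank (15-1)/2 = 7. In the classification of classical Lie algebras, the orthogonal algebra so(2n+1) in an odd number of variables has type B_n; here n = 7, so the Dynkin diagram is a chain of 7 nodes with a double edge at one end; the terminal node there is the unique short simple root (B_7). Hence the type is B_7.

B_7 (so(15))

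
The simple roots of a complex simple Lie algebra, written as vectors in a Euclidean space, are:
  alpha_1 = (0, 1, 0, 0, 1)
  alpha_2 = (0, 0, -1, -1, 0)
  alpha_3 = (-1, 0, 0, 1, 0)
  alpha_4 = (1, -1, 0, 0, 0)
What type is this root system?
A_4

Compute the Cartan integers a_ij = 2(alpha_i, alpha_j)/(alpha_j, alpha_j); the resulting 4x4 Cartan matrix is
[[2, 0, 0, -1], [0, 2, -1, 0], [0, -1, 2, -1], [-1, 0, -1, 2]].
All simple roots have the same length, so the diagram is simply laced. The associated Dynkin diagram is a chain of 4 nodes with single edges (A_4), so the type is A_4 (the algebra sl(5)).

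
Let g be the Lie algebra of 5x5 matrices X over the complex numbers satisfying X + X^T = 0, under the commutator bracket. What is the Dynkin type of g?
type B_2

This is so(5) with 5 odd, which has dimension 5(5-1)/2 = 10 and rank (5-1)/2 = 2. In the classification of classical Lie algebras, the orthogonal algebra so(2n+1) in an odd number of variables has type B_n; here n = 2, so the Dynkin diagram is a chain of 2 nodes with a double edge at one end; the terminal node there is the unique short simple root (B_2). Hence the type is B_2.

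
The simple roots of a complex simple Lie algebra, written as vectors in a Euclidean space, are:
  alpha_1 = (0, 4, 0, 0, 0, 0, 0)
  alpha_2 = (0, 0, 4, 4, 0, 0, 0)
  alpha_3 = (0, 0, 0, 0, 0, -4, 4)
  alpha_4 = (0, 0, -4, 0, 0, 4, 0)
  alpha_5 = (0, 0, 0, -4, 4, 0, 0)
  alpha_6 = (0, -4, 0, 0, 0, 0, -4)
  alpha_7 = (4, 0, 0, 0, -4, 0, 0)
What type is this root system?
type B_7

Compute the Cartan integers a_ij = 2(alpha_i, alpha_j)/(alpha_j, alpha_j); the resulting 7x7 Cartan matrix is
[[2, 0, 0, 0, 0, -1, 0], [0, 2, 0, -1, -1, 0, 0], [0, 0, 2, -1, 0, -1, 0], [0, -1, -1, 2, 0, 0, 0], [0, -1, 0, 0, 2, 0, -1], [-2, 0, -1, 0, 0, 2, 0], [0, 0, 0, 0, -1, 0, 2]].
The roots have two lengths (squared-length ratio 2:1); the short ones are alpha_{1}. The associated Dynkin diagram is a chain of 7 nodes with a double edge at one end; the terminal node there is the unique short simple root (B_7), so the type is B_7 (the algebra so(15)).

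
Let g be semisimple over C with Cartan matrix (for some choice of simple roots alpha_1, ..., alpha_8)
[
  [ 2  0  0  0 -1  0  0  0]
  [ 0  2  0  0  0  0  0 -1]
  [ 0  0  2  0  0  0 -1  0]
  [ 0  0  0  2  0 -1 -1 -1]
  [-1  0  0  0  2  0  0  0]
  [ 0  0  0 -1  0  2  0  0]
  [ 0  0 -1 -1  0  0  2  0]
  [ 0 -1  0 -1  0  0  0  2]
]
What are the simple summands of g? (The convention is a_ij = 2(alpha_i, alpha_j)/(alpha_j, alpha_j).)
A_2 (sl(3)) ⊕ E_6

The diagram associated to this matrix has two connected components: the simple roots {alpha_1, alpha_5} form a chain of 2 nodes with single edges (A_2), and {alpha_2, alpha_3, alpha_4, alpha_6, alpha_7, alpha_8} form a chain of 5 nodes with one extra node attached to the third node from one end (E_6). A semisimple Lie algebra decomposes uniquely as the direct sum of simple ideals, one per connected component of its Dynkin diagram, so g ≅ A_2 ⊕ E_6 (dimension 8 + 78 = 86).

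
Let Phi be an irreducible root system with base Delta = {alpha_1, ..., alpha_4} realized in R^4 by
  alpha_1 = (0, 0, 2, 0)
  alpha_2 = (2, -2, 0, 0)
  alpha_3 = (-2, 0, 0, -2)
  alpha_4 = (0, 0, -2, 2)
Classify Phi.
type B_4

Compute the Cartan integers a_ij = 2(alpha_i, alpha_j)/(alpha_j, alpha_j); the resulting 4x4 Cartan matrix is
[[2, 0, 0, -1], [0, 2, -1, 0], [0, -1, 2, -1], [-2, 0, -1, 2]].
The roots have two lengths (squared-length ratio 2:1); the short ones are alpha_{1}. The associated Dynkin diagram is a chain of 4 nodes with a double edge at one end; the terminal node there is the unique short simple root (B_4), so the type is B_4 (the algebra so(9)).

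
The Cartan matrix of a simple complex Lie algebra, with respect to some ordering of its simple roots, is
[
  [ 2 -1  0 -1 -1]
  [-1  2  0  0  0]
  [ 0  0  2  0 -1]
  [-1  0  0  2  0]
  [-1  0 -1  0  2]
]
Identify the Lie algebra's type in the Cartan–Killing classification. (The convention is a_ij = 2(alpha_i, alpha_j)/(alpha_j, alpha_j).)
The matrix has rank 5 with 2's on the diagonal. Reading the off-diagonal entries as Dynkin edges (a single edge where a_ij = a_ji = -1; a double or triple edge where a_ij * a_ji = 2 or 3), the diagram is a chain of 3 nodes with a fork of two nodes at one end (D_5). One simple-root ordering that puts it in standard form is (alpha_3, alpha_5, alpha_1, alpha_2, alpha_4). So the algebra is type D_5, i.e. so(10).

D_5 (so(10))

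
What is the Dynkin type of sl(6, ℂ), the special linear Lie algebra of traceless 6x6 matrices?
A_5

This is sl(6), which has dimension 6^2 - 1 = 35 and rank 6 - 1 = 5 (a Cartan subalgebra is the diagonal traceless matrices). In the classification of classical Lie algebras, the special linear algebra sl(n+1) has type A_n; here n = 5, so the Dynkin diagram is a chain of 5 nodes with single edges (A_5). Hence the type is A_5.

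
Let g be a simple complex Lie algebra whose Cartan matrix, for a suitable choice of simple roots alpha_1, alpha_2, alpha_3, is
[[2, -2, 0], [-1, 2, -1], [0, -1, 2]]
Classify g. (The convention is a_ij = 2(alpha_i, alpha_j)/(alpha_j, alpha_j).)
C3

The matrix has rank 3 with 2's on the diagonal. Reading the off-diagonal entries as Dynkin edges (a single edge where a_ij = a_ji = -1; a double or triple edge where a_ij * a_ji = 2 or 3), the diagram is a chain of 3 nodes with a double edge at one end; the terminal node there is the unique long simple root (C_3). One simple-root ordering that puts it in standard form is (alpha_3, alpha_2, alpha_1). So the algebra is type C_3, i.e. sp(6).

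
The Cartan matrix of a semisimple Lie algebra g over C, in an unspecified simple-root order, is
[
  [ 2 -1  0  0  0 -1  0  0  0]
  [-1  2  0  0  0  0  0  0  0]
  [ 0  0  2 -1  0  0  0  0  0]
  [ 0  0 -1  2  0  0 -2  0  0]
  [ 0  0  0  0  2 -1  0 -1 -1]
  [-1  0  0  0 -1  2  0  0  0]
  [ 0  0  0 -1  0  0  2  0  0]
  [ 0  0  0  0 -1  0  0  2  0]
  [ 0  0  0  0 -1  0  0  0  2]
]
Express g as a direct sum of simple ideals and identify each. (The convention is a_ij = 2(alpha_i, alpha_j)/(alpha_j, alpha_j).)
type B_3 ⊕ type D_6

The diagram associated to this matrix has two connected components: the simple roots {alpha_3, alpha_4, alpha_7} form a chain of 3 nodes with a double edge at one end; the terminal node there is the unique short simple root (B_3), and {alpha_1, alpha_2, alpha_5, alpha_6, alpha_8, alpha_9} form a chain of 4 nodes with a fork of two nodes at one end (D_6). A semisimple Lie algebra decomposes uniquely as the direct sum of simple ideals, one per connected component of its Dynkin diagram, so g ≅ B_3 ⊕ D_6 (dimension 21 + 66 = 87).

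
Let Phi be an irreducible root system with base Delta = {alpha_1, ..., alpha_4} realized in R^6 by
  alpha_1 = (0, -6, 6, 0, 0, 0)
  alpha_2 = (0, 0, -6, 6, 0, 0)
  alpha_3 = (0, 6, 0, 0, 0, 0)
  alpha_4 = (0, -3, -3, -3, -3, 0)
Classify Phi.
F_4

Compute the Cartan integers a_ij = 2(alpha_i, alpha_j)/(alpha_j, alpha_j); the resulting 4x4 Cartan matrix is
[[2, -1, -2, 0], [-1, 2, 0, 0], [-1, 0, 2, -1], [0, 0, -1, 2]].
The roots have two lengths (squared-length ratio 2:1); the short ones are alpha_{3,4}. The associated Dynkin diagram is a chain of 4 nodes with a double edge between the middle two (F_4), so the type is F_4.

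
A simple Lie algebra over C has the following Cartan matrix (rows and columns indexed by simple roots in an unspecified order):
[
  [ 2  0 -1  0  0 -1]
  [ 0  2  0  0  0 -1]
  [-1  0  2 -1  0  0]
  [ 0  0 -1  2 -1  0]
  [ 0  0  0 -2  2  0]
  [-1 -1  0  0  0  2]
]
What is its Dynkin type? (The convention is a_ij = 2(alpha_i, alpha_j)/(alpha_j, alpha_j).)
type C_6

The matrix has rank 6 with 2's on the diagonal. Reading the off-diagonal entries as Dynkin edges (a single edge where a_ij = a_ji = -1; a double or triple edge where a_ij * a_ji = 2 or 3), the diagram is a chain of 6 nodes with a double edge at one end; the terminal node there is the unique long simple root (C_6). One simple-root ordering that puts it in standard form is (alpha_2, alpha_6, alpha_1, alpha_3, alpha_4, alpha_5). So the algebra is type C_6, i.e. sp(12).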